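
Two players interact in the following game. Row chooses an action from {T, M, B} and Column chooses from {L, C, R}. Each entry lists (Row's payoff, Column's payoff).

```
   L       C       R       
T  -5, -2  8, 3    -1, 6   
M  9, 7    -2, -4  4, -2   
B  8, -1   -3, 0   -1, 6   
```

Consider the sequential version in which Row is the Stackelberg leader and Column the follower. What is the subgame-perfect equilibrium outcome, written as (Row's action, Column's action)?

(M, L)

Work backward from Column's decision.
- T: BR = R, leader payoff -1.
- M: BR = L, leader payoff 9.
- B: BR = R, leader payoff -1.
Maximizing over -1, 9, -1, Row chooses M. Subgame-perfect outcome: (M, L) with payoffs (9, 7).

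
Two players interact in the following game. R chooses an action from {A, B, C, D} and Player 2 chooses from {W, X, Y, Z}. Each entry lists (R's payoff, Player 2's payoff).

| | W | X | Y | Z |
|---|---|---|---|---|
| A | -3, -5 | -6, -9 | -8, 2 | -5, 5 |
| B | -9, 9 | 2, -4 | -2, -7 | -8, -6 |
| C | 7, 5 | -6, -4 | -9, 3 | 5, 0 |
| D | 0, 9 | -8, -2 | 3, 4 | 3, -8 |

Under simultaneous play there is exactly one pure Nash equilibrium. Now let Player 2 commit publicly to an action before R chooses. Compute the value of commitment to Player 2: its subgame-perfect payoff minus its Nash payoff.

Backward induction with Player 2 moving first.
- W → R plays C (best of -3, -9, 7, 0); Player 2 gets 5.
- X → R plays B (best of -6, 2, -6, -8); Player 2 gets -4.
- Y → R plays D (best of -8, -2, -9, 3); Player 2 gets 4.
- Z → R plays C (best of -5, -8, 5, 3); Player 2 gets 0.
Among 5, -4, 4, 0, the best is 5 at W. Subgame-perfect outcome: (C, W) with payoffs (7, 5).
Under simultaneous play:
R's best replies: W→C; X→B; Y→D; Z→C.
Player 2's best replies: A→Z; B→W; C→W; D→W.
The unique mutual best reply is (C, W), giving (7, 5).
Player 2's commitment gain: 5 − 5 = 0.

0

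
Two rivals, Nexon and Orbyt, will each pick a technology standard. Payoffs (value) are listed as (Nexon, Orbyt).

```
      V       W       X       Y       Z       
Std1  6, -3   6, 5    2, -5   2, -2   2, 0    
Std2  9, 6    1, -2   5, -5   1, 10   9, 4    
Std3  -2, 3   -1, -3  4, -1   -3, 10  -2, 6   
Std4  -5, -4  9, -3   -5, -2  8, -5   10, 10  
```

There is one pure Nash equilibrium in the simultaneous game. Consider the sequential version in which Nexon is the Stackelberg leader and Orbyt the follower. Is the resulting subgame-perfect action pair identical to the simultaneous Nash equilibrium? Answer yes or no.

Work backward from Orbyt's decision.
- Std1: BR = W, leader payoff 6.
- Std2: BR = Y, leader payoff 1.
- Std3: BR = Y, leader payoff -3.
- Std4: BR = Z, leader payoff 10.
Among 6, 1, -3, 10, the best is 10 at Std4. Subgame-perfect outcome: (Std4, Z) with payoffs (10, 10).
Now find the simultaneous Nash equilibrium.
Nexon's best replies: V→Std2; W→Std4; X→Std2; Y→Std4; Z→Std4.
Orbyt's best replies: Std1→W; Std2→Y; Std3→Y; Std4→Z.
The unique mutual best reply is (Std4, Z), giving (10, 10).
Sequential outcome (Std4, Z) coincides with the Nash profile (Std4, Z).

yes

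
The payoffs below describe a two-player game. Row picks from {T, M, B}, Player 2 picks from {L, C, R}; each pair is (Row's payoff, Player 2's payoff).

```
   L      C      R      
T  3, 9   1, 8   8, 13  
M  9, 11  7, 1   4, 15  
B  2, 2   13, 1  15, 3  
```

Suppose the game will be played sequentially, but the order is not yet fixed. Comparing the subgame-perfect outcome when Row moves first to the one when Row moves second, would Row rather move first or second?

If Row leads: Player 2's best replies are T→R, M→R, B→R; Row's induced payoffs 8, 4, 15; outcome (B, R), payoffs (15, 3).
If Player 2 leads: Row's best replies are L→M, C→B, R→B; Player 2's induced payoffs 11, 1, 3; outcome (M, L), payoffs (9, 11).
Row gets 15 moving first and 9 moving second, so Row prefers to move first.

first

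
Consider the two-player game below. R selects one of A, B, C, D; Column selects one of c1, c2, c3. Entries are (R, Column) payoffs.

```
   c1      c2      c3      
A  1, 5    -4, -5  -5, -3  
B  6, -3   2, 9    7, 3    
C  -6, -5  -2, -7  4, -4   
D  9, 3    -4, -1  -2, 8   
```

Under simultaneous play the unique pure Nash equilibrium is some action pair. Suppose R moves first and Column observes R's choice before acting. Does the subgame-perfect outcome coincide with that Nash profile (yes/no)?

no

Work backward from Column's decision.
- A: Column compares 5, -5, -3 and picks c1; R would get 1.
- B: Column compares -3, 9, 3 and picks c2; R would get 2.
- C: Column compares -5, -7, -4 and picks c3; R would get 4.
- D: Column compares 3, -1, 8 and picks c3; R would get -2.
Maximizing over 1, 2, 4, -2, R chooses C. Subgame-perfect outcome: (C, c3) with payoffs (4, -4).
Now find the simultaneous Nash equilibrium.
R's best replies: c1→D; c2→B; c3→B.
Column's best replies: A→c1; B→c2; C→c3; D→c3.
Only (B, c2) has each player best-responding; Nash payoffs (2, 9).
Sequential outcome (C, c3) differs from the Nash profile (B, c2).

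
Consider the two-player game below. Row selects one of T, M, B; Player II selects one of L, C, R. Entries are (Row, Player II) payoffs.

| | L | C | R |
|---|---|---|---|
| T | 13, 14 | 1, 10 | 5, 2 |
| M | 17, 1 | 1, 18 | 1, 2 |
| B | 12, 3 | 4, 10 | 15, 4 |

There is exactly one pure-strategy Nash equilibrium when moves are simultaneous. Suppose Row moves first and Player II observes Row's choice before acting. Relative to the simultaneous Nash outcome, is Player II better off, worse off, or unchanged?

better off

Work backward from Player II's decision.
- T: Player II compares 14, 10, 2 and picks L; Row would get 13.
- M: Player II compares 1, 18, 2 and picks C; Row would get 1.
- B: Player II compares 3, 10, 4 and picks C; Row would get 4.
Maximizing over 13, 1, 4, Row chooses T. Subgame-perfect outcome: (T, L) with payoffs (13, 14).
Under simultaneous play:
Row's best replies: L→M; C→B; R→B.
Player II's best replies: T→L; M→C; B→C.
The unique mutual best reply is (B, C), giving (4, 10).
Player II earns 14 sequentially versus 10 at the Nash outcome: better off.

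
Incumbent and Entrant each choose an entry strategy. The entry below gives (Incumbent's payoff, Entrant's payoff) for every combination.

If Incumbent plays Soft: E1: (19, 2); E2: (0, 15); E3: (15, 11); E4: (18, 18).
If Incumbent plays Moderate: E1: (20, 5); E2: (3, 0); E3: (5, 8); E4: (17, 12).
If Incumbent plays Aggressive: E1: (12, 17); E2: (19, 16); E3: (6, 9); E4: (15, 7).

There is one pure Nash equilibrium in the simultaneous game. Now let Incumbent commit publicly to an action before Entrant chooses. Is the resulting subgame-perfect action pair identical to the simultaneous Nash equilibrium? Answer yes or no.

Work backward from Entrant's decision.
- Soft → Entrant plays E4 (best of 2, 15, 11, 18); Incumbent gets 18.
- Moderate → Entrant plays E4 (best of 5, 0, 8, 12); Incumbent gets 17.
- Aggressive → Entrant plays E1 (best of 17, 16, 9, 7); Incumbent gets 12.
Among 18, 17, 12, the best is 18 at Soft. Subgame-perfect outcome: (Soft, E4) with payoffs (18, 18).
For the simultaneous game, intersect best replies.
Incumbent's best replies: E1→Moderate; E2→Aggressive; E3→Soft; E4→Soft.
Entrant's best replies: Soft→E4; Moderate→E4; Aggressive→E1.
Only (Soft, E4) has each player best-responding; Nash payoffs (18, 18).
Sequential outcome (Soft, E4) coincides with the Nash profile (Soft, E4).

yes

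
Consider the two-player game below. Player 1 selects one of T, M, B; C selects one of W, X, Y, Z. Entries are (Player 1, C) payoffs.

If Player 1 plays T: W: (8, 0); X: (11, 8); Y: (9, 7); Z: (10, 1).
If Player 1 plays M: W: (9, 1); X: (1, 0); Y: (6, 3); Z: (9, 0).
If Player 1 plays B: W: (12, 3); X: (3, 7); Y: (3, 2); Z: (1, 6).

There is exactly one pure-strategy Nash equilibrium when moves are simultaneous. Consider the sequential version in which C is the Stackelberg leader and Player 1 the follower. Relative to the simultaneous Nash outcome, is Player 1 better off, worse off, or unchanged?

unchanged

Solve by backward induction (C leads).
- W: BR = B, leader payoff 3.
- X: BR = T, leader payoff 8.
- Y: BR = T, leader payoff 7.
- Z: BR = T, leader payoff 1.
Maximizing over 3, 8, 7, 1, C chooses X. Subgame-perfect outcome: (T, X) with payoffs (11, 8).
Now find the simultaneous Nash equilibrium.
Player 1's best replies: W→B; X→T; Y→T; Z→T.
C's best replies: T→X; M→Y; B→X.
The unique mutual best reply is (T, X), giving (11, 8).
Player 1 earns 11 sequentially versus 11 at the Nash outcome: unchanged.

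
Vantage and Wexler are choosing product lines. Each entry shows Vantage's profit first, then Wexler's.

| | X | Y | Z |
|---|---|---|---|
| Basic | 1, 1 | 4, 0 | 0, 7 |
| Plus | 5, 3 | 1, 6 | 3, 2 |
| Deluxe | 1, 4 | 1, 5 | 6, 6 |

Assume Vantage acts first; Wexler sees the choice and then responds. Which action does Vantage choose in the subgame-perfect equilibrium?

Deluxe

Solve by backward induction (Vantage leads).
- Basic → Wexler plays Z (best of 1, 0, 7); Vantage gets 0.
- Plus → Wexler plays Y (best of 3, 6, 2); Vantage gets 1.
- Deluxe → Wexler plays Z (best of 4, 5, 6); Vantage gets 6.
Among 0, 1, 6, the best is 6 at Deluxe. Subgame-perfect outcome: (Deluxe, Z) with payoffs (6, 6).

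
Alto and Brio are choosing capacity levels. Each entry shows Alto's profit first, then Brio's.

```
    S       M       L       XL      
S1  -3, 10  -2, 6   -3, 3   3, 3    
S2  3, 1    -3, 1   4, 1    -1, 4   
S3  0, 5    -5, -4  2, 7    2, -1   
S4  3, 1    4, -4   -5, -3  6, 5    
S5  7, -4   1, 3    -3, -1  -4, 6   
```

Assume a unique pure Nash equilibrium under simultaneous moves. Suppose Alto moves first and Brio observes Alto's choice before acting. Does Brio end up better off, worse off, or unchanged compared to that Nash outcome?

Brio best-responds to each possible Alto move:
- S1: BR = S, leader payoff -3.
- S2: BR = XL, leader payoff -1.
- S3: BR = L, leader payoff 2.
- S4: BR = XL, leader payoff 6.
- S5: BR = XL, leader payoff -4.
Maximizing over -3, -1, 2, 6, -4, Alto chooses S4. Subgame-perfect outcome: (S4, XL) with payoffs (6, 5).
Under simultaneous play:
Alto's best replies: S→S5; M→S4; L→S2; XL→S4.
Brio's best replies: S1→S; S2→XL; S3→L; S4→XL; S5→XL.
Only (S4, XL) has each player best-responding; Nash payoffs (6, 5).
Brio earns 5 sequentially versus 5 at the Nash outcome: unchanged.

unchanged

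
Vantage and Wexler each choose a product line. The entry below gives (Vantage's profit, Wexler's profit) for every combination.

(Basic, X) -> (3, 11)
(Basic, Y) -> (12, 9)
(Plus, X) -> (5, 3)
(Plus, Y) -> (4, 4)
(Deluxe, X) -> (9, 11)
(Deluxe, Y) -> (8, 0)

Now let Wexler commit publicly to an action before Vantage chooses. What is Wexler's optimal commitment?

Solve by backward induction (Wexler leads).
- X → Vantage plays Deluxe (best of 3, 5, 9); Wexler gets 11.
- Y → Vantage plays Basic (best of 12, 4, 8); Wexler gets 9.
Wexler's induced payoffs are 11, 9, so Wexler commits to X. Subgame-perfect outcome: (Deluxe, X) with payoffs (9, 11).

X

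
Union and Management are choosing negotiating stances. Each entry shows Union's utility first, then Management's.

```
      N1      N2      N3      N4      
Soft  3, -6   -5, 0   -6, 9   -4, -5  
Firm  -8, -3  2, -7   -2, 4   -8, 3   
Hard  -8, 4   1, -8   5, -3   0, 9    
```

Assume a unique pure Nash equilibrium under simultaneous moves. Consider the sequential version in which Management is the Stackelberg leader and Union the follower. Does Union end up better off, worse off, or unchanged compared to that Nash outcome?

unchanged

Backward induction with Management moving first.
- N1: Union compares 3, -8, -8 and picks Soft; Management would get -6.
- N2: Union compares -5, 2, 1 and picks Firm; Management would get -7.
- N3: Union compares -6, -2, 5 and picks Hard; Management would get -3.
- N4: Union compares -4, -8, 0 and picks Hard; Management would get 9.
Maximizing over -6, -7, -3, 9, Management chooses N4. Subgame-perfect outcome: (Hard, N4) with payoffs (0, 9).
Under simultaneous play:
Union's best replies: N1→Soft; N2→Firm; N3→Hard; N4→Hard.
Management's best replies: Soft→N3; Firm→N3; Hard→N4.
The unique mutual best reply is (Hard, N4), giving (0, 9).
Union earns 0 sequentially versus 0 at the Nash outcome: unchanged.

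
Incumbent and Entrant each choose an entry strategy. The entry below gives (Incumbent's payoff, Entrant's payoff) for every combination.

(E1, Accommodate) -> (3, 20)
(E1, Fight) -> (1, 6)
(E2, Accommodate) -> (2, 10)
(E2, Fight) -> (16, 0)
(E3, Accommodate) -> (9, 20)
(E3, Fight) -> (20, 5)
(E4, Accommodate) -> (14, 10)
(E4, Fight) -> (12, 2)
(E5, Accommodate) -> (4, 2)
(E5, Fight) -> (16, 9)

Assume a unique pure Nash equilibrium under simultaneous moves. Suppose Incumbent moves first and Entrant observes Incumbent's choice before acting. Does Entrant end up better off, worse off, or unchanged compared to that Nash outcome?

Solve by backward induction (Incumbent leads).
- E1: BR = Accommodate, leader payoff 3.
- E2: BR = Accommodate, leader payoff 2.
- E3: BR = Accommodate, leader payoff 9.
- E4: BR = Accommodate, leader payoff 14.
- E5: BR = Fight, leader payoff 16.
Among 3, 2, 9, 14, 16, the best is 16 at E5. Subgame-perfect outcome: (E5, Fight) with payoffs (16, 9).
Under simultaneous play:
Incumbent's best replies: Accommodate→E4; Fight→E3.
Entrant's best replies: E1→Accommodate; E2→Accommodate; E3→Accommodate; E4→Accommodate; E5→Fight.
The unique mutual best reply is (E4, Accommodate), giving (14, 10).
Entrant earns 9 sequentially versus 10 at the Nash outcome: worse off.

worse off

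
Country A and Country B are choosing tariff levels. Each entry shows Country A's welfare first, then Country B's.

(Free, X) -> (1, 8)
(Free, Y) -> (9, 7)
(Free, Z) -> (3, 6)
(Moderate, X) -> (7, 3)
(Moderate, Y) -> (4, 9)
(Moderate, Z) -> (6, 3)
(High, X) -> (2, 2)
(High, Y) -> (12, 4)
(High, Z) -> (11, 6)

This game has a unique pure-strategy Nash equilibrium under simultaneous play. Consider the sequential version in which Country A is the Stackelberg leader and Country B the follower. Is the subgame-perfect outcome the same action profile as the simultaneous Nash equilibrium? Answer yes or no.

Solve by backward induction (Country A leads).
- Free → Country B plays X (best of 8, 7, 6); Country A gets 1.
- Moderate → Country B plays Y (best of 3, 9, 3); Country A gets 4.
- High → Country B plays Z (best of 2, 4, 6); Country A gets 11.
Among 1, 4, 11, the best is 11 at High. Subgame-perfect outcome: (High, Z) with payoffs (11, 6).
Now find the simultaneous Nash equilibrium.
Country A's best replies: X→Moderate; Y→High; Z→High.
Country B's best replies: Free→X; Moderate→Y; High→Z.
The unique mutual best reply is (High, Z), giving (11, 6).
Sequential outcome (High, Z) coincides with the Nash profile (High, Z).

yes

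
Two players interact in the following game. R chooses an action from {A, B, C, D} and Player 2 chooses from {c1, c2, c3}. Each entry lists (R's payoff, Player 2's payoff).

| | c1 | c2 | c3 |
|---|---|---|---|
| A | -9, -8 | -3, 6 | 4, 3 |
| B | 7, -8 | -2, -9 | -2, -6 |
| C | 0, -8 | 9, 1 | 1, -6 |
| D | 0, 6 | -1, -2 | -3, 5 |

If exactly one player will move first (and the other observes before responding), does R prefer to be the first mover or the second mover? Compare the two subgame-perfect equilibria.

If R leads: Player 2's best replies are A→c2, B→c3, C→c2, D→c1; R's induced payoffs -3, -2, 9, 0; outcome (C, c2), payoffs (9, 1).
If Player 2 leads: R's best replies are c1→B, c2→C, c3→A; Player 2's induced payoffs -8, 1, 3; outcome (A, c3), payoffs (4, 3).
R gets 9 moving first and 4 moving second, so R prefers to move first.

first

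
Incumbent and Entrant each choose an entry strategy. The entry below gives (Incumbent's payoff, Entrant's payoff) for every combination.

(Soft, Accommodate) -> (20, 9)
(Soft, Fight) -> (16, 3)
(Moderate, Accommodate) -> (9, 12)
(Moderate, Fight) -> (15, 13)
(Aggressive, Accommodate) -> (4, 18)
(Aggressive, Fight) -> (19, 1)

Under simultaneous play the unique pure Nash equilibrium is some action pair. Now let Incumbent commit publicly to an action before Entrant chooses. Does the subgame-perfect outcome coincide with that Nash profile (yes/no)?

Backward induction with Incumbent moving first.
- Soft: BR = Accommodate, leader payoff 20.
- Moderate: BR = Fight, leader payoff 15.
- Aggressive: BR = Accommodate, leader payoff 4.
Among 20, 15, 4, the best is 20 at Soft. Subgame-perfect outcome: (Soft, Accommodate) with payoffs (20, 9).
For the simultaneous game, intersect best replies.
Incumbent's best replies: Accommodate→Soft; Fight→Aggressive.
Entrant's best replies: Soft→Accommodate; Moderate→Fight; Aggressive→Accommodate.
Only (Soft, Accommodate) has each player best-responding; Nash payoffs (20, 9).
Sequential outcome (Soft, Accommodate) coincides with the Nash profile (Soft, Accommodate).

yes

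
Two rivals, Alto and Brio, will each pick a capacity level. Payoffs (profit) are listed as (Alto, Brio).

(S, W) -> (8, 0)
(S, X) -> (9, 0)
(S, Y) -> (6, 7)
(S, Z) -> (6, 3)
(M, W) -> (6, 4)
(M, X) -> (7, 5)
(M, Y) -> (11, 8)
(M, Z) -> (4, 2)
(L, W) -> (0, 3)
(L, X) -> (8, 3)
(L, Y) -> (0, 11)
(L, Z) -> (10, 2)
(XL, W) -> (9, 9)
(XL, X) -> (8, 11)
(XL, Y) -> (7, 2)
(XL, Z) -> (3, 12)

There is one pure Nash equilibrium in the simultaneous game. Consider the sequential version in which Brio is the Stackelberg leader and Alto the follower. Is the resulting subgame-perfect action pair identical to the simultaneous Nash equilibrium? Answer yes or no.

Alto best-responds to each possible Brio move:
- W: Alto compares 8, 6, 0, 9 and picks XL; Brio would get 9.
- X: Alto compares 9, 7, 8, 8 and picks S; Brio would get 0.
- Y: Alto compares 6, 11, 0, 7 and picks M; Brio would get 8.
- Z: Alto compares 6, 4, 10, 3 and picks L; Brio would get 2.
Maximizing over 9, 0, 8, 2, Brio chooses W. Subgame-perfect outcome: (XL, W) with payoffs (9, 9).
Now find the simultaneous Nash equilibrium.
Alto's best replies: W→XL; X→S; Y→M; Z→L.
Brio's best replies: S→Y; M→Y; L→Y; XL→Z.
Only (M, Y) has each player best-responding; Nash payoffs (11, 8).
Sequential outcome (XL, W) differs from the Nash profile (M, Y).

no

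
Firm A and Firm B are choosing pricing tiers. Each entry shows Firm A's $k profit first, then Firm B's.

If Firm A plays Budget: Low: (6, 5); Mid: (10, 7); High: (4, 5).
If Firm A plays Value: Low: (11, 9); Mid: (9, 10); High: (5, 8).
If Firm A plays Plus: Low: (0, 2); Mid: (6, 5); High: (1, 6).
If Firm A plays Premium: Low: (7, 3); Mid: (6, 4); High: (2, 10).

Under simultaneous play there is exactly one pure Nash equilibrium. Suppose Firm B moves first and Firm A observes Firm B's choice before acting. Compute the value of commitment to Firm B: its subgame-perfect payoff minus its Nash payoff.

2

Work backward from Firm A's decision.
- Low → Firm A plays Value (best of 6, 11, 0, 7); Firm B gets 9.
- Mid → Firm A plays Budget (best of 10, 9, 6, 6); Firm B gets 7.
- High → Firm A plays Value (best of 4, 5, 1, 2); Firm B gets 8.
Among 9, 7, 8, the best is 9 at Low. Subgame-perfect outcome: (Value, Low) with payoffs (11, 9).
Now find the simultaneous Nash equilibrium.
Firm A's best replies: Low→Value; Mid→Budget; High→Value.
Firm B's best replies: Budget→Mid; Value→Mid; Plus→High; Premium→High.
Only (Budget, Mid) has each player best-responding; Nash payoffs (10, 7).
Firm B's commitment gain: 9 − 7 = 2.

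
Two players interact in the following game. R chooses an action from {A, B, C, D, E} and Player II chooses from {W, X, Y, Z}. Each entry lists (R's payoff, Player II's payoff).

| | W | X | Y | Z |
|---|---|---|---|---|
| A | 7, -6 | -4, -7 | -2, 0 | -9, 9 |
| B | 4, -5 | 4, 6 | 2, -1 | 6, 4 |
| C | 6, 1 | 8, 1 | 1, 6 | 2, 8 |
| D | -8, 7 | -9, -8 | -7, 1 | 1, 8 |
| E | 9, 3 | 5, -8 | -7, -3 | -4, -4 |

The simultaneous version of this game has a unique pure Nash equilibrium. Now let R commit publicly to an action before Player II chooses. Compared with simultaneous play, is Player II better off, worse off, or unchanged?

Solve by backward induction (R leads).
- A → Player II plays Z (best of -6, -7, 0, 9); R gets -9.
- B → Player II plays X (best of -5, 6, -1, 4); R gets 4.
- C → Player II plays Z (best of 1, 1, 6, 8); R gets 2.
- D → Player II plays Z (best of 7, -8, 1, 8); R gets 1.
- E → Player II plays W (best of 3, -8, -3, -4); R gets 9.
R's induced payoffs are -9, 4, 2, 1, 9, so R commits to E. Subgame-perfect outcome: (E, W) with payoffs (9, 3).
Now find the simultaneous Nash equilibrium.
R's best replies: W→E; X→C; Y→B; Z→B.
Player II's best replies: A→Z; B→X; C→Z; D→Z; E→W.
The unique mutual best reply is (E, W), giving (9, 3).
Player II earns 3 sequentially versus 3 at the Nash outcome: unchanged.

unchanged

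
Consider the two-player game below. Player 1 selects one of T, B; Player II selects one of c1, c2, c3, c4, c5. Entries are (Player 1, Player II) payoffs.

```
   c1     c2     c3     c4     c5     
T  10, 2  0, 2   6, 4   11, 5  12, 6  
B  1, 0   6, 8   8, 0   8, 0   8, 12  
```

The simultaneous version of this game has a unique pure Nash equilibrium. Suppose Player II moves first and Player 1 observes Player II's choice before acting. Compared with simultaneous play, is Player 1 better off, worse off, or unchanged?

worse off

Player 1 best-responds to each possible Player II move:
- c1: Player 1 compares 10, 1 and picks T; Player II would get 2.
- c2: Player 1 compares 0, 6 and picks B; Player II would get 8.
- c3: Player 1 compares 6, 8 and picks B; Player II would get 0.
- c4: Player 1 compares 11, 8 and picks T; Player II would get 5.
- c5: Player 1 compares 12, 8 and picks T; Player II would get 6.
Among 2, 8, 0, 5, 6, the best is 8 at c2. Subgame-perfect outcome: (B, c2) with payoffs (6, 8).
Now find the simultaneous Nash equilibrium.
Player 1's best replies: c1→T; c2→B; c3→B; c4→T; c5→T.
Player II's best replies: T→c5; B→c5.
Only (T, c5) has each player best-responding; Nash payoffs (12, 6).
Player 1 earns 6 sequentially versus 12 at the Nash outcome: worse off.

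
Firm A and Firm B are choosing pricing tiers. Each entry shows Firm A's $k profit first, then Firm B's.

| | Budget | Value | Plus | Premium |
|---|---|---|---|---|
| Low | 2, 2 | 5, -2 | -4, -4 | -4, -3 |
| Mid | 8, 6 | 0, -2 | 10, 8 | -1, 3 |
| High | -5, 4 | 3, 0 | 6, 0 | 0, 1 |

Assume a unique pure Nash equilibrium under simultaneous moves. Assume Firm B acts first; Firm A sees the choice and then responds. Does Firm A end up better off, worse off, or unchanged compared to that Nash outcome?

Backward induction with Firm B moving first.
- Budget → Firm A plays Mid (best of 2, 8, -5); Firm B gets 6.
- Value → Firm A plays Low (best of 5, 0, 3); Firm B gets -2.
- Plus → Firm A plays Mid (best of -4, 10, 6); Firm B gets 8.
- Premium → Firm A plays High (best of -4, -1, 0); Firm B gets 1.
Firm B's induced payoffs are 6, -2, 8, 1, so Firm B commits to Plus. Subgame-perfect outcome: (Mid, Plus) with payoffs (10, 8).
For the simultaneous game, intersect best replies.
Firm A's best replies: Budget→Mid; Value→Low; Plus→Mid; Premium→High.
Firm B's best replies: Low→Budget; Mid→Plus; High→Budget.
Only (Mid, Plus) has each player best-responding; Nash payoffs (10, 8).
Firm A earns 10 sequentially versus 10 at the Nash outcome: unchanged.

unchanged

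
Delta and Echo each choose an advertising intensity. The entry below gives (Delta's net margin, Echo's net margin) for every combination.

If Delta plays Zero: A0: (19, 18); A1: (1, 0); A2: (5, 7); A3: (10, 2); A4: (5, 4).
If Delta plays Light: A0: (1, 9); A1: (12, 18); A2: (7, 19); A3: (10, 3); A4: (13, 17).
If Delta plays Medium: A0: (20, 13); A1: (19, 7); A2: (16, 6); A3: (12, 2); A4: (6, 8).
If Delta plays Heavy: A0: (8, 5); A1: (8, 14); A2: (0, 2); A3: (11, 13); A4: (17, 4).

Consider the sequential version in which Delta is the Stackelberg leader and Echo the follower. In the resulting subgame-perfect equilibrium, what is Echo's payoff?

13

Solve by backward induction (Delta leads).
- Zero → Echo plays A0 (best of 18, 0, 7, 2, 4); Delta gets 19.
- Light → Echo plays A2 (best of 9, 18, 19, 3, 17); Delta gets 7.
- Medium → Echo plays A0 (best of 13, 7, 6, 2, 8); Delta gets 20.
- Heavy → Echo plays A1 (best of 5, 14, 2, 13, 4); Delta gets 8.
Delta's induced payoffs are 19, 7, 20, 8, so Delta commits to Medium. Subgame-perfect outcome: (Medium, A0) with payoffs (20, 13).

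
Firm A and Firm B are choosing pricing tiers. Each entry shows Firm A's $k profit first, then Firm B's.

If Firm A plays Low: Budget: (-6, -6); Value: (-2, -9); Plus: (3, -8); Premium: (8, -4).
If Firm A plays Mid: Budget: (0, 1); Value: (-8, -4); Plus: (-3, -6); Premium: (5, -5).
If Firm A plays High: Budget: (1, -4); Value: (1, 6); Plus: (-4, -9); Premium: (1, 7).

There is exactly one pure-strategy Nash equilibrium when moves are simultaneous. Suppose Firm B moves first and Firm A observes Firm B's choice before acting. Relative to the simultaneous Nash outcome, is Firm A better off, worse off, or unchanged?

worse off

Work backward from Firm A's decision.
- Budget → Firm A plays High (best of -6, 0, 1); Firm B gets -4.
- Value → Firm A plays High (best of -2, -8, 1); Firm B gets 6.
- Plus → Firm A plays Low (best of 3, -3, -4); Firm B gets -8.
- Premium → Firm A plays Low (best of 8, 5, 1); Firm B gets -4.
Among -4, 6, -8, -4, the best is 6 at Value. Subgame-perfect outcome: (High, Value) with payoffs (1, 6).
For the simultaneous game, intersect best replies.
Firm A's best replies: Budget→High; Value→High; Plus→Low; Premium→Low.
Firm B's best replies: Low→Premium; Mid→Budget; High→Premium.
Only (Low, Premium) has each player best-responding; Nash payoffs (8, -4).
Firm A earns 1 sequentially versus 8 at the Nash outcome: worse off.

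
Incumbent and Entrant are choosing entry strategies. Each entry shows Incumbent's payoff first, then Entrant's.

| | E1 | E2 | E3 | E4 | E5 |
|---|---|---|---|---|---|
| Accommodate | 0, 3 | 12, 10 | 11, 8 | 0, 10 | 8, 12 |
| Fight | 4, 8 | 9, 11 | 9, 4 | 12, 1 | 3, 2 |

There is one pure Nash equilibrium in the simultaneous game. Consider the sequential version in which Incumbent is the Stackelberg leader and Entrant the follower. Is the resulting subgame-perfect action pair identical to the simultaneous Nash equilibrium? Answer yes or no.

Backward induction with Incumbent moving first.
- Accommodate: Entrant compares 3, 10, 8, 10, 12 and picks E5; Incumbent would get 8.
- Fight: Entrant compares 8, 11, 4, 1, 2 and picks E2; Incumbent would get 9.
Incumbent's induced payoffs are 8, 9, so Incumbent commits to Fight. Subgame-perfect outcome: (Fight, E2) with payoffs (9, 11).
Under simultaneous play:
Incumbent's best replies: E1→Fight; E2→Accommodate; E3→Accommodate; E4→Fight; E5→Accommodate.
Entrant's best replies: Accommodate→E5; Fight→E2.
The unique mutual best reply is (Accommodate, E5), giving (8, 12).
Sequential outcome (Fight, E2) differs from the Nash profile (Accommodate, E5).

no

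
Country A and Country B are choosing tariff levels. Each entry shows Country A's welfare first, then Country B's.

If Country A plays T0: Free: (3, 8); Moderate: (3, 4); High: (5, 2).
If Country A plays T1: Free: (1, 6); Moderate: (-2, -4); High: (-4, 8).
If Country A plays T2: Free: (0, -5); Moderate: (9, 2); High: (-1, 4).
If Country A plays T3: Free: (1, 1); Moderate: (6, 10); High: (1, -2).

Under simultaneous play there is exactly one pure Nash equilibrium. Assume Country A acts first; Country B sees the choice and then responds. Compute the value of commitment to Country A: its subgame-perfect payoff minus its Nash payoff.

3

Work backward from Country B's decision.
- T0: BR = Free, leader payoff 3.
- T1: BR = High, leader payoff -4.
- T2: BR = High, leader payoff -1.
- T3: BR = Moderate, leader payoff 6.
Among 3, -4, -1, 6, the best is 6 at T3. Subgame-perfect outcome: (T3, Moderate) with payoffs (6, 10).
Under simultaneous play:
Country A's best replies: Free→T0; Moderate→T2; High→T0.
Country B's best replies: T0→Free; T1→High; T2→High; T3→Moderate.
Only (T0, Free) has each player best-responding; Nash payoffs (3, 8).
Country A's commitment gain: 6 − 3 = 3.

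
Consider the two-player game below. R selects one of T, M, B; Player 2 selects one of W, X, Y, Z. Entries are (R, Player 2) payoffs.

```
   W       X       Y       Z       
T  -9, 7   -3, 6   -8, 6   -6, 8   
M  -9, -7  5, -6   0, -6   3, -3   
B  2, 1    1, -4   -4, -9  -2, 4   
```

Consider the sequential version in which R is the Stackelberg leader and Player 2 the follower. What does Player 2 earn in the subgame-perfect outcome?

-3

Backward induction with R moving first.
- T → Player 2 plays Z (best of 7, 6, 6, 8); R gets -6.
- M → Player 2 plays Z (best of -7, -6, -6, -3); R gets 3.
- B → Player 2 plays Z (best of 1, -4, -9, 4); R gets -2.
Among -6, 3, -2, the best is 3 at M. Subgame-perfect outcome: (M, Z) with payoffs (3, -3).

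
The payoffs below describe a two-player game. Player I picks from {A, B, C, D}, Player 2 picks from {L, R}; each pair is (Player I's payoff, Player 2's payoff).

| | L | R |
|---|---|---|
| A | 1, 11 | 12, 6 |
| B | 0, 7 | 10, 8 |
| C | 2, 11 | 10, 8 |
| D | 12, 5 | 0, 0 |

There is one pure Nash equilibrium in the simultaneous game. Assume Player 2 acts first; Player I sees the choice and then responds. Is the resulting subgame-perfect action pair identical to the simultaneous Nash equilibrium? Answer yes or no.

no

Work backward from Player I's decision.
- L → Player I plays D (best of 1, 0, 2, 12); Player 2 gets 5.
- R → Player I plays A (best of 12, 10, 10, 0); Player 2 gets 6.
Player 2's induced payoffs are 5, 6, so Player 2 commits to R. Subgame-perfect outcome: (A, R) with payoffs (12, 6).
Under simultaneous play:
Player I's best replies: L→D; R→A.
Player 2's best replies: A→L; B→R; C→L; D→L.
The unique mutual best reply is (D, L), giving (12, 5).
Sequential outcome (A, R) differs from the Nash profile (D, L).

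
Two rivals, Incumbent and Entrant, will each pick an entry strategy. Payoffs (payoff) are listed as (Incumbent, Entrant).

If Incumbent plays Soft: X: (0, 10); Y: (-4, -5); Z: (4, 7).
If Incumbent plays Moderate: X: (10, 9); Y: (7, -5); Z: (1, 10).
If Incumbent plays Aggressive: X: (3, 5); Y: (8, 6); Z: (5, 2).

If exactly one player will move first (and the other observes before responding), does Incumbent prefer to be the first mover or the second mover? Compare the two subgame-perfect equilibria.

If Incumbent leads: Entrant's best replies are Soft→X, Moderate→Z, Aggressive→Y; Incumbent's induced payoffs 0, 1, 8; outcome (Aggressive, Y), payoffs (8, 6).
If Entrant leads: Incumbent's best replies are X→Moderate, Y→Aggressive, Z→Aggressive; Entrant's induced payoffs 9, 6, 2; outcome (Moderate, X), payoffs (10, 9).
Incumbent gets 8 moving first and 10 moving second, so Incumbent prefers to move second.

second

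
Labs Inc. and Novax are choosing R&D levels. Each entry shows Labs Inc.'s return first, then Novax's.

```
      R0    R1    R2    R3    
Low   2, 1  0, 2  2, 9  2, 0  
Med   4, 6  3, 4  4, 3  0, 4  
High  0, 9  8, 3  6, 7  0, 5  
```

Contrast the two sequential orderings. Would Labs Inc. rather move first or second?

second

If Labs Inc. leads: Novax's best replies are Low→R2, Med→R0, High→R0; Labs Inc.'s induced payoffs 2, 4, 0; outcome (Med, R0), payoffs (4, 6).
If Novax leads: Labs Inc.'s best replies are R0→Med, R1→High, R2→High, R3→Low; Novax's induced payoffs 6, 3, 7, 0; outcome (High, R2), payoffs (6, 7).
Labs Inc. gets 4 moving first and 6 moving second, so Labs Inc. prefers to move second.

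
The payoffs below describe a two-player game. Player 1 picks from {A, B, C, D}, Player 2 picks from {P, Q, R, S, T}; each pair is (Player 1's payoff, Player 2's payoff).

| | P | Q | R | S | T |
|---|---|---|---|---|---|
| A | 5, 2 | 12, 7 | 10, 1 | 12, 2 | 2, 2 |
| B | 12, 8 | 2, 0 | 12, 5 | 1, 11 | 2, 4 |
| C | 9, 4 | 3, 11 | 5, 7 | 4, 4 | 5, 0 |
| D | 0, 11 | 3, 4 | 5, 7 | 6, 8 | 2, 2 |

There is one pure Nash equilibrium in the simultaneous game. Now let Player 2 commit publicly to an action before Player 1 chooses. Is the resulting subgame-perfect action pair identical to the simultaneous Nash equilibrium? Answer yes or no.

no

Player 1 best-responds to each possible Player 2 move:
- P → Player 1 plays B (best of 5, 12, 9, 0); Player 2 gets 8.
- Q → Player 1 plays A (best of 12, 2, 3, 3); Player 2 gets 7.
- R → Player 1 plays B (best of 10, 12, 5, 5); Player 2 gets 5.
- S → Player 1 plays A (best of 12, 1, 4, 6); Player 2 gets 2.
- T → Player 1 plays C (best of 2, 2, 5, 2); Player 2 gets 0.
Among 8, 7, 5, 2, 0, the best is 8 at P. Subgame-perfect outcome: (B, P) with payoffs (12, 8).
For the simultaneous game, intersect best replies.
Player 1's best replies: P→B; Q→A; R→B; S→A; T→C.
Player 2's best replies: A→Q; B→S; C→Q; D→P.
The unique mutual best reply is (A, Q), giving (12, 7).
Sequential outcome (B, P) differs from the Nash profile (A, Q).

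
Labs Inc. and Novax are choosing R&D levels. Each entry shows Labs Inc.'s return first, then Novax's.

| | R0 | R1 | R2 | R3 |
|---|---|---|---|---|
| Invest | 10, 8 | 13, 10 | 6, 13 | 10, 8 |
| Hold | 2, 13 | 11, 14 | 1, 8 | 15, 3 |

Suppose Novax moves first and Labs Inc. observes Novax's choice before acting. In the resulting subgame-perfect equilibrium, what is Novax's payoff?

13

Backward induction with Novax moving first.
- R0: Labs Inc. compares 10, 2 and picks Invest; Novax would get 8.
- R1: Labs Inc. compares 13, 11 and picks Invest; Novax would get 10.
- R2: Labs Inc. compares 6, 1 and picks Invest; Novax would get 13.
- R3: Labs Inc. compares 10, 15 and picks Hold; Novax would get 3.
Novax's induced payoffs are 8, 10, 13, 3, so Novax commits to R2. Subgame-perfect outcome: (Invest, R2) with payoffs (6, 13).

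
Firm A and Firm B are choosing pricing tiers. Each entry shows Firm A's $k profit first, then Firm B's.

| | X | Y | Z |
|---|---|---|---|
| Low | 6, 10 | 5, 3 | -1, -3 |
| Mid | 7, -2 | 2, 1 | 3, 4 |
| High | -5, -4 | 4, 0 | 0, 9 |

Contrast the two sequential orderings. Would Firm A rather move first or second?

first

If Firm A leads: Firm B's best replies are Low→X, Mid→Z, High→Z; Firm A's induced payoffs 6, 3, 0; outcome (Low, X), payoffs (6, 10).
If Firm B leads: Firm A's best replies are X→Mid, Y→Low, Z→Mid; Firm B's induced payoffs -2, 3, 4; outcome (Mid, Z), payoffs (3, 4).
Firm A gets 6 moving first and 3 moving second, so Firm A prefers to move first.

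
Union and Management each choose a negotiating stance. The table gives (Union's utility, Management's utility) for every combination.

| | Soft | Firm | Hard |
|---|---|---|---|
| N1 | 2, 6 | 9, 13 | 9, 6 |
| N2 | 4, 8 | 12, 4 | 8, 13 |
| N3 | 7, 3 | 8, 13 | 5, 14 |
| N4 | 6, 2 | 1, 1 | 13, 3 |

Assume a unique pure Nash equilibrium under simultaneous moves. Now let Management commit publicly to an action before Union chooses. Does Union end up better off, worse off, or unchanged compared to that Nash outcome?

worse off

Work backward from Union's decision.
- Soft: BR = N3, leader payoff 3.
- Firm: BR = N2, leader payoff 4.
- Hard: BR = N4, leader payoff 3.
Management's induced payoffs are 3, 4, 3, so Management commits to Firm. Subgame-perfect outcome: (N2, Firm) with payoffs (12, 4).
Now find the simultaneous Nash equilibrium.
Union's best replies: Soft→N3; Firm→N2; Hard→N4.
Management's best replies: N1→Firm; N2→Hard; N3→Hard; N4→Hard.
Only (N4, Hard) has each player best-responding; Nash payoffs (13, 3).
Union earns 12 sequentially versus 13 at the Nash outcome: worse off.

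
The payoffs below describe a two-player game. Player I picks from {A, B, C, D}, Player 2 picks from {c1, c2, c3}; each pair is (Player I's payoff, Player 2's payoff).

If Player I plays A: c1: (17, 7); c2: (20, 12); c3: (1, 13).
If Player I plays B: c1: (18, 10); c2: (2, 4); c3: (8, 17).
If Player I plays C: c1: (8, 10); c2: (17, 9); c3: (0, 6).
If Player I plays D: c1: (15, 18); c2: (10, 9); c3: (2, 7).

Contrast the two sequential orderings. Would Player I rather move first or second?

If Player I leads: Player 2's best replies are A→c3, B→c3, C→c1, D→c1; Player I's induced payoffs 1, 8, 8, 15; outcome (D, c1), payoffs (15, 18).
If Player 2 leads: Player I's best replies are c1→B, c2→A, c3→B; Player 2's induced payoffs 10, 12, 17; outcome (B, c3), payoffs (8, 17).
Player I gets 15 moving first and 8 moving second, so Player I prefers to move first.

first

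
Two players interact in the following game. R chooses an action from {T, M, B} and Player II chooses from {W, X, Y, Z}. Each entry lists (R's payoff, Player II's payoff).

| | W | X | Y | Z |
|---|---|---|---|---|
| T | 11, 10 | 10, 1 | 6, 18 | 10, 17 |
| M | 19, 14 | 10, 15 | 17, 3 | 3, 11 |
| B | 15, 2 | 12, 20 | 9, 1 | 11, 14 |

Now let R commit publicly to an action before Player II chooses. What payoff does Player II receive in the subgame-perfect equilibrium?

20

Player II best-responds to each possible R move:
- T: BR = Y, leader payoff 6.
- M: BR = X, leader payoff 10.
- B: BR = X, leader payoff 12.
R's induced payoffs are 6, 10, 12, so R commits to B. Subgame-perfect outcome: (B, X) with payoffs (12, 20).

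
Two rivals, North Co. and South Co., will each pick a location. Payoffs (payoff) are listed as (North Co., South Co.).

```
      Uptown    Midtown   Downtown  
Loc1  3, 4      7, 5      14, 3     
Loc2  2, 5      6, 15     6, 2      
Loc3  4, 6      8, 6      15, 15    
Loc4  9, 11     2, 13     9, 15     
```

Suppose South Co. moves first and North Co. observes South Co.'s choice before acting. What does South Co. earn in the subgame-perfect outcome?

15

Solve by backward induction (South Co. leads).
- Uptown: BR = Loc4, leader payoff 11.
- Midtown: BR = Loc3, leader payoff 6.
- Downtown: BR = Loc3, leader payoff 15.
Among 11, 6, 15, the best is 15 at Downtown. Subgame-perfect outcome: (Loc3, Downtown) with payoffs (15, 15).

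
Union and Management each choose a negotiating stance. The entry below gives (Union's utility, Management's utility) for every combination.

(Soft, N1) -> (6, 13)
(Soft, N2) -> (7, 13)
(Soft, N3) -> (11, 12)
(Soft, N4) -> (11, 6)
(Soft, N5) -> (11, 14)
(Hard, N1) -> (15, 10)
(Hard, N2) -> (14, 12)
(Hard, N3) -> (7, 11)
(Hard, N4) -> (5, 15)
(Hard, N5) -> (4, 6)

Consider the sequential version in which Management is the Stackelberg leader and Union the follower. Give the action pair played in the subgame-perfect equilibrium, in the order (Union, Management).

Solve by backward induction (Management leads).
- N1 → Union plays Hard (best of 6, 15); Management gets 10.
- N2 → Union plays Hard (best of 7, 14); Management gets 12.
- N3 → Union plays Soft (best of 11, 7); Management gets 12.
- N4 → Union plays Soft (best of 11, 5); Management gets 6.
- N5 → Union plays Soft (best of 11, 4); Management gets 14.
Management's induced payoffs are 10, 12, 12, 6, 14, so Management commits to N5. Subgame-perfect outcome: (Soft, N5) with payoffs (11, 14).

(Soft, N5)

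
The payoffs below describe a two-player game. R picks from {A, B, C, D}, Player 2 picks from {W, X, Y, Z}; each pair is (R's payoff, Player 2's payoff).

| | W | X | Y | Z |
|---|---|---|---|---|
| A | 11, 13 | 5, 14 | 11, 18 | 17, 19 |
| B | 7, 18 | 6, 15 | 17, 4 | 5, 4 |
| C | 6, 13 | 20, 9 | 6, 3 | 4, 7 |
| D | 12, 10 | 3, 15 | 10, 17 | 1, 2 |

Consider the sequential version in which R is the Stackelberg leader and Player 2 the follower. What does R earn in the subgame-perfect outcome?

17

Backward induction with R moving first.
- A: Player 2 compares 13, 14, 18, 19 and picks Z; R would get 17.
- B: Player 2 compares 18, 15, 4, 4 and picks W; R would get 7.
- C: Player 2 compares 13, 9, 3, 7 and picks W; R would get 6.
- D: Player 2 compares 10, 15, 17, 2 and picks Y; R would get 10.
Maximizing over 17, 7, 6, 10, R chooses A. Subgame-perfect outcome: (A, Z) with payoffs (17, 19).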